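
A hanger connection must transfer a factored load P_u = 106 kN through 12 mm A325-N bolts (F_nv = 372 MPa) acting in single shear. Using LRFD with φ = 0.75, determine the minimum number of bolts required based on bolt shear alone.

A_b = π·12²/4 = 113.1 mm².
Per-bolt design strength φR_n = 0.75 × 372 × 113.1 × 1 / 1000 = 31.55 kN.
n ≥ 106 / 31.55 = 3.359 → use 4 bolts.

4 bolts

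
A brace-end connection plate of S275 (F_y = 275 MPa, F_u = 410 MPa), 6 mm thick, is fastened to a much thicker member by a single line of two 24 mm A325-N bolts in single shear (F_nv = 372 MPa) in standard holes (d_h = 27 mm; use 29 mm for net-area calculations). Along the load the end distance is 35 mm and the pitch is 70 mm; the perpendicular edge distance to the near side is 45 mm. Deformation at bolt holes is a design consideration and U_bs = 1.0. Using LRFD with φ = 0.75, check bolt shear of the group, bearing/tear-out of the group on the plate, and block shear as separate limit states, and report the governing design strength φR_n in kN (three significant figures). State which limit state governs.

Bolt shear: A_b = π·24²/4 = 452.4 mm²; R_n = 372 × 452.4 × 2 × 1 / 1000 = 336.6 kN → 0.75 × 336.6 = 252 kN.
Bearing: edge l_c = 21.5, r_n = 63.47 kN; interior l_c = 43, r_n = 126.9 kN; R_n = 63.47 + 1·126.9 = 190.4 kN → 143 kN.
Block shear: A_gv = 630, A_nv = 369, A_nt = 183 mm²; R_n = min(0.6F_uA_nv, 0.6F_yA_gv) + U_bs·F_u·A_nt = 165.8 kN → 124 kN.
Block shear governs: 124 kN.

124 kN (block shear governs)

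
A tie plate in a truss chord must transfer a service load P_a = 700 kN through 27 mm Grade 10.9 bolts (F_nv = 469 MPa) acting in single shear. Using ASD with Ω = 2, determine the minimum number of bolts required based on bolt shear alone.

6 bolts

A_b = π·27²/4 = 572.6 mm².
Per-bolt allowable strength R_n/Ω = 469 × 572.6 × 1 / 1000 / 2 = 134.3 kN.
n ≥ 700 / 134.3 = 5.214 → use 6 bolts.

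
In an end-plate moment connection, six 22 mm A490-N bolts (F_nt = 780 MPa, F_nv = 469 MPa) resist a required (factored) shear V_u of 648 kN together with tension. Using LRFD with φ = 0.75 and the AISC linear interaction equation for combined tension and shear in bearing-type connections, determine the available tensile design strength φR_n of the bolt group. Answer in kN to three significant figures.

657 kN

A_b = π·22²/4 = 380.1 mm²; f_rv = 648 × 1000 / (6 × 380.1) = 284.1 MPa.
F'_nt = 1.3 F_nt − (F_nt / φF_nv) f_rv = 1.3·780 − (780/(0.75·469))·284.1 = 384 MPa, capped at F_nt → F'_nt = 384 MPa.
R_n = F'_nt · A_b · n = 384 × 380.1 × 6 / 1000 = 875.8 kN.
Design strength φR_n = 0.75 × 875.8 = 657 kN.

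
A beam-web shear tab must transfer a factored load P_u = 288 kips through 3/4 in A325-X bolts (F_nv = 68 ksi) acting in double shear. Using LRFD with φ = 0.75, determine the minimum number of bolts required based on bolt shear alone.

A_b = π·0.75²/4 = 0.4418 in².
Per-bolt design strength φR_n = 0.75 × 68 × 0.4418 × 2 = 45.06 kips.
n ≥ 288 / 45.06 = 6.391 → use 7 bolts.

7 bolts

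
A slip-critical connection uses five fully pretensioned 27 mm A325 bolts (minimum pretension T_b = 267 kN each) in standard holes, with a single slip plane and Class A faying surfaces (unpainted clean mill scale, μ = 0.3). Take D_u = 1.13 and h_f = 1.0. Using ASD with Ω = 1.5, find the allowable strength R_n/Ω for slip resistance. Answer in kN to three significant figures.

302 kN

R_n = μ · D_u · h_f · T_b · n_s · n_b = 0.3 × 1.13 × 1.0 × 267 × 1 × 5 = 452.6 kN.
Allowable strength R_n/Ω = 452.6 / 1.5 = 302 kN.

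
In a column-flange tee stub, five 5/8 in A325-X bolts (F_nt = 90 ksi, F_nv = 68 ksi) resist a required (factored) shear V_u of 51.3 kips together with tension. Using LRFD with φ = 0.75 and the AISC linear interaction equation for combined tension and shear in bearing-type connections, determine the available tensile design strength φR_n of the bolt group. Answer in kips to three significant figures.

66.7 kips

A_b = π·0.625²/4 = 0.3068 in²; f_rv = 51.3 / (5 × 0.3068) = 33.44 ksi.
F'_nt = 1.3 F_nt − (F_nt / φF_nv) f_rv = 1.3·90 − (90/(0.75·68))·33.44 = 57.98 ksi, capped at F_nt → F'_nt = 57.98 ksi.
R_n = F'_nt · A_b · n = 57.98 × 0.3068 × 5 = 88.95 kips.
Design strength φR_n = 0.75 × 88.95 = 66.7 kips.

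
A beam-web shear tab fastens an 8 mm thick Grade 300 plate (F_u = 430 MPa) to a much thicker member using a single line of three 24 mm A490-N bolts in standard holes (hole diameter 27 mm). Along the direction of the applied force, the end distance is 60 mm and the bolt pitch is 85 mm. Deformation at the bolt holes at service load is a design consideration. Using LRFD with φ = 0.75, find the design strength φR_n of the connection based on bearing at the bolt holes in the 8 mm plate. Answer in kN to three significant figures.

441 kN

Per bolt r_n = 1.2 l_c t F_u ≤ 2.4 d t F_u; upper limit = 2.4 × 24 × 8 × 430 / 1000 = 198.1 kN.
Edge bolt: l_c = 60 − 27/2 = 46.5 mm → 1.2 × 46.5 × 8 × 430 / 1000 = 192 → r_n = 192 kN.
Interior bolts: l_c = 85 − 27 = 58 mm → 1.2 × 58 × 8 × 430 / 1000 = 239.4 → r_n = 198.1 kN.
R_n = 1 × 192 + 2 × 198.1 = 588.2 kN.
Design strength φR_n = 0.75 × 588.2 = 441 kN.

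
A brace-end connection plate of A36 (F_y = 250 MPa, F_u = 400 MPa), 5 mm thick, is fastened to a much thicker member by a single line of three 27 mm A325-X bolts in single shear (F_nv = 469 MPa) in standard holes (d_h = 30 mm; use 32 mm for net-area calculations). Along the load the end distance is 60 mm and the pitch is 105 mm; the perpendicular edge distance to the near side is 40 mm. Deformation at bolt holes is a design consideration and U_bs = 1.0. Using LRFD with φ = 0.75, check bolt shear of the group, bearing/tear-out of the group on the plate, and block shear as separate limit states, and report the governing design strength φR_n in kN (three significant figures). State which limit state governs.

Bolt shear: A_b = π·27²/4 = 572.6 mm²; R_n = 469 × 572.6 × 3 × 1 / 1000 = 805.6 kN → 0.75 × 805.6 = 604 kN.
Bearing: edge l_c = 45, r_n = 108 kN; interior l_c = 75, r_n = 129.6 kN; R_n = 108 + 2·129.6 = 367.2 kN → 275 kN.
Block shear: A_gv = 1350, A_nv = 950, A_nt = 120 mm²; R_n = min(0.6F_uA_nv, 0.6F_yA_gv) + U_bs·F_u·A_nt = 250.5 kN → 188 kN.
Block shear governs: 188 kN.

188 kN (block shear governs)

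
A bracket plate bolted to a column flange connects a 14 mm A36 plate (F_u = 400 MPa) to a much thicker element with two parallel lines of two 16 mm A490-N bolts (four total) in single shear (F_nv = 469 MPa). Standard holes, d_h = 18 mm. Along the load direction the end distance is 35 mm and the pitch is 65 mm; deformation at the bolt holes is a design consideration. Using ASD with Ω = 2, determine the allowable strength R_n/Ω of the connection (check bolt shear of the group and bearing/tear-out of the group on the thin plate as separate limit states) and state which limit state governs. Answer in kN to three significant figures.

Bolt shear: A_b = π·16²/4 = 201.1 mm²; R_n = 469 × 201.1 × 4 × 1 / 1000 = 377.2 kN → 377.2 / 2 = 189 kN.
Bearing (1.2 l_c t F_u ≤ 2.4 d t F_u): upper limit = 2.4·16·14·400 / 1000 = 215 kN.
  Edge l_c = 35 − 18/2 = 26 → r_n = 174.7 kN; interior l_c = 65 − 18 = 47 → r_n = 215 kN.
  R_n,bearing = 2·174.7 + 2·215 = 779.5 kN → 779.5 / 2 = 390 kN.
Bolt shear governs: 189 kN.

189 kN (bolt shear governs)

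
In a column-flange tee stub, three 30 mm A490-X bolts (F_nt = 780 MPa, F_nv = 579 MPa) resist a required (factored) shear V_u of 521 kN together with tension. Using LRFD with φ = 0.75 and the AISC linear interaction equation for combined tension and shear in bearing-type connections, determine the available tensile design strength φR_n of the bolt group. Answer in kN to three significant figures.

A_b = π·30²/4 = 706.9 mm²; f_rv = 521 × 1000 / (3 × 706.9) = 245.7 MPa.
F'_nt = 1.3 F_nt − (F_nt / φF_nv) f_rv = 1.3·780 − (780/(0.75·579))·245.7 = 572.7 MPa, capped at F_nt → F'_nt = 572.7 MPa.
R_n = F'_nt · A_b · n = 572.7 × 706.9 × 3 / 1000 = 1214 kN.
Design strength φR_n = 0.75 × 1214 = 911 kN.

911 kN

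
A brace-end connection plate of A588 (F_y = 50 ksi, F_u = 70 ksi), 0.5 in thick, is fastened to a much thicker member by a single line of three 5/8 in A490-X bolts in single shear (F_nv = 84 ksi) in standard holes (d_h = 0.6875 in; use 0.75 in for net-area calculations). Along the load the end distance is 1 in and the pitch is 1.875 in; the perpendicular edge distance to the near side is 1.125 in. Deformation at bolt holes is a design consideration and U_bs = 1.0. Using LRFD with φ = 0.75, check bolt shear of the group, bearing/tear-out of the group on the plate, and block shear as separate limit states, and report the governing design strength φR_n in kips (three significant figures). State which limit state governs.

58 kips (bolt shear governs)

Bolt shear: A_b = π·0.625²/4 = 0.3068 in²; R_n = 84 × 0.3068 × 3 × 1 = 77.31 kips → 0.75 × 77.31 = 58 kips.
Bearing: edge l_c = 0.6562, r_n = 27.56 kips; interior l_c = 1.188, r_n = 49.88 kips; R_n = 27.56 + 2·49.88 = 127.3 kips → 95.5 kips.
Block shear: A_gv = 2.375, A_nv = 1.438, A_nt = 0.375 in²; R_n = min(0.6F_uA_nv, 0.6F_yA_gv) + U_bs·F_u·A_nt = 86.62 kips → 65 kips.
Bolt shear governs: 58 kips.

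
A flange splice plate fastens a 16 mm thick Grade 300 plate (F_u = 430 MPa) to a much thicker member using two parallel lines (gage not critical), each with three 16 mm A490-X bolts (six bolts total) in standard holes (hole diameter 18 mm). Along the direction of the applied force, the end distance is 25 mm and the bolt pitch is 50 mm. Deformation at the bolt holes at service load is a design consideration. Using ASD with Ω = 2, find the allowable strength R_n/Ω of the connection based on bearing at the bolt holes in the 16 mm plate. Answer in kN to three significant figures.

660 kN

Per bolt r_n = 1.2 l_c t F_u ≤ 2.4 d t F_u; upper limit = 2.4 × 16 × 16 × 430 / 1000 = 264.2 kN.
Edge bolt: l_c = 25 − 18/2 = 16 mm → 1.2 × 16 × 16 × 430 / 1000 = 132.1 → r_n = 132.1 kN.
Interior bolts: l_c = 50 − 18 = 32 mm → 1.2 × 32 × 16 × 430 / 1000 = 264.2 → r_n = 264.2 kN.
R_n = 2 × 132.1 + 4 × 264.2 = 1321 kN.
Allowable strength R_n/Ω = 1321 / 2 = 660 kN.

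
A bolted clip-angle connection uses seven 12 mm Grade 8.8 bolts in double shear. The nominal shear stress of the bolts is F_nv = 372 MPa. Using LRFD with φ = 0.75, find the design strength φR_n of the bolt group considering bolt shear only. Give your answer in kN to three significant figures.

442 kN

A_b = π × 12² / 4 = 113.1 mm².
R_n = F_nv · A_b · n · n_s = 372 × 113.1 × 7 × 2 / 1000 = 589 kN.
Design strength φR_n = 0.75 × 589 = 442 kN.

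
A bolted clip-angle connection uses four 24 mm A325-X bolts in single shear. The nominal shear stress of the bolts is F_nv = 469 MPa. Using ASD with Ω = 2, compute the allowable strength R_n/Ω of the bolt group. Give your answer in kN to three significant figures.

424 kN

A_b = π × 24² / 4 = 452.4 mm².
R_n = F_nv · A_b · n · n_s = 469 × 452.4 × 4 × 1 / 1000 = 848.7 kN.
Allowable strength R_n/Ω = 848.7 / 2 = 424 kN.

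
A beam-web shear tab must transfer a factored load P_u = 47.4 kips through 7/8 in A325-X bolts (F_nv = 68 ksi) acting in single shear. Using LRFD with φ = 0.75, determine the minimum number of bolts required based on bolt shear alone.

A_b = π·0.875²/4 = 0.6013 in².
Per-bolt design strength φR_n = 0.75 × 68 × 0.6013 × 1 = 30.67 kips.
n ≥ 47.4 / 30.67 = 1.546 → use 2 bolts.

2 bolts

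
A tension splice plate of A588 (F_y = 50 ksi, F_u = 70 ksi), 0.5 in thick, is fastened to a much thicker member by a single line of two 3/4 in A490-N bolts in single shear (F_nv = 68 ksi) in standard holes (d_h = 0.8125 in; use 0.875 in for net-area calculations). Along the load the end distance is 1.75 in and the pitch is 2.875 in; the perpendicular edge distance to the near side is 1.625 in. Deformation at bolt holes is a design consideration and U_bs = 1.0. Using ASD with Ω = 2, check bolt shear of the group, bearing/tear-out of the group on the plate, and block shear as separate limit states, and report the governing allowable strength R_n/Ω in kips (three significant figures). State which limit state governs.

Bolt shear: A_b = π·0.75²/4 = 0.4418 in²; R_n = 68 × 0.4418 × 2 × 1 = 60.08 kips → 60.08 / 2 = 30 kips.
Bearing: edge l_c = 1.344, r_n = 56.44 kips; interior l_c = 2.062, r_n = 63 kips; R_n = 56.44 + 1·63 = 119.4 kips → 59.7 kips.
Block shear: A_gv = 2.312, A_nv = 1.656, A_nt = 0.5938 in²; R_n = min(0.6F_uA_nv, 0.6F_yA_gv) + U_bs·F_u·A_nt = 110.9 kips → 55.5 kips.
Bolt shear governs: 30 kips.

30 kips (bolt shear governs)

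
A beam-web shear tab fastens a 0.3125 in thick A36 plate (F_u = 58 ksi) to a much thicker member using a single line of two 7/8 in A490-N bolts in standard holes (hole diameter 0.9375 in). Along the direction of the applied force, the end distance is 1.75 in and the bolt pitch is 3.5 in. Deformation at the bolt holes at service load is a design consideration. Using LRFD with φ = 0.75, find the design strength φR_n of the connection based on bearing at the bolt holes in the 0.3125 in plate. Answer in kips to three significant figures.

Per bolt r_n = 1.2 l_c t F_u ≤ 2.4 d t F_u; upper limit = 2.4 × 0.875 × 0.3125 × 58 = 38.06 kips.
Edge bolt: l_c = 1.75 − 0.9375/2 = 1.281 in → 1.2 × 1.281 × 0.3125 × 58 = 27.87 → r_n = 27.87 kips.
Interior bolts: l_c = 3.5 − 0.9375 = 2.562 in → 1.2 × 2.562 × 0.3125 × 58 = 55.73 → r_n = 38.06 kips.
R_n = 1 × 27.87 + 1 × 38.06 = 65.93 kips.
Design strength φR_n = 0.75 × 65.93 = 49.4 kips.

49.4 kips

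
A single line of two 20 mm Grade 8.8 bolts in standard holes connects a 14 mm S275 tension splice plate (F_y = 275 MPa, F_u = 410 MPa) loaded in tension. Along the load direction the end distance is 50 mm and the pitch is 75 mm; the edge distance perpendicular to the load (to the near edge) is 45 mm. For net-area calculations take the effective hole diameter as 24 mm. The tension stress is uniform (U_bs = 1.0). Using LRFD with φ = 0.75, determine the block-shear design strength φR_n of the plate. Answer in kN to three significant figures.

Shear plane L_v = 50 + 1·75 = 125 mm; A_gv = 125 × 14 = 1750 mm².
A_nv = (125 − 1.5·24) × 14 = 1246 mm².
A_nt = (45 − 0.5·24) × 14 = 462 mm².
0.6 F_u A_nv = 306.5 kN; 0.6 F_y A_gv = 288.8 kN → shear yielding governs the shear term.
R_n = 288.8 + 1.0 × 410 × 462 / 1000 = 478.2 kN.
Design strength φR_n = 0.75 × 478.2 = 359 kN.

359 kN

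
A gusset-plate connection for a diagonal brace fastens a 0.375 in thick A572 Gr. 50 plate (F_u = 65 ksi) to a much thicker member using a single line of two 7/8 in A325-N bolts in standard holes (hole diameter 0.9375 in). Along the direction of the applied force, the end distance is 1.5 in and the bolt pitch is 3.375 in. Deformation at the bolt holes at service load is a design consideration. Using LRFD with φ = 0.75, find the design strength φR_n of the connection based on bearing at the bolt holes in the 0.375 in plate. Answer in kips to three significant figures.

Per bolt r_n = 1.2 l_c t F_u ≤ 2.4 d t F_u; upper limit = 2.4 × 0.875 × 0.375 × 65 = 51.19 kips.
Edge bolt: l_c = 1.5 − 0.9375/2 = 1.031 in → 1.2 × 1.031 × 0.375 × 65 = 30.16 → r_n = 30.16 kips.
Interior bolts: l_c = 3.375 − 0.9375 = 2.438 in → 1.2 × 2.438 × 0.375 × 65 = 71.3 → r_n = 51.19 kips.
R_n = 1 × 30.16 + 1 × 51.19 = 81.35 kips.
Design strength φR_n = 0.75 × 81.35 = 61 kips.

61 kips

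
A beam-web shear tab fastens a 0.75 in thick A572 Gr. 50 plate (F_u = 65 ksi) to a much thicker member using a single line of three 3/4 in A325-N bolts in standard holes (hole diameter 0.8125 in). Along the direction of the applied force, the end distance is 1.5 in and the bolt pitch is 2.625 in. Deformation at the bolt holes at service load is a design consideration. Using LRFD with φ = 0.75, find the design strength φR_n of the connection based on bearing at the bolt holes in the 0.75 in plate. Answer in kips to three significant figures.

Per bolt r_n = 1.2 l_c t F_u ≤ 2.4 d t F_u; upper limit = 2.4 × 0.75 × 0.75 × 65 = 87.75 kips.
Edge bolt: l_c = 1.5 − 0.8125/2 = 1.094 in → 1.2 × 1.094 × 0.75 × 65 = 63.98 → r_n = 63.98 kips.
Interior bolts: l_c = 2.625 − 0.8125 = 1.812 in → 1.2 × 1.812 × 0.75 × 65 = 106 → r_n = 87.75 kips.
R_n = 1 × 63.98 + 2 × 87.75 = 239.5 kips.
Design strength φR_n = 0.75 × 239.5 = 180 kips.

180 kips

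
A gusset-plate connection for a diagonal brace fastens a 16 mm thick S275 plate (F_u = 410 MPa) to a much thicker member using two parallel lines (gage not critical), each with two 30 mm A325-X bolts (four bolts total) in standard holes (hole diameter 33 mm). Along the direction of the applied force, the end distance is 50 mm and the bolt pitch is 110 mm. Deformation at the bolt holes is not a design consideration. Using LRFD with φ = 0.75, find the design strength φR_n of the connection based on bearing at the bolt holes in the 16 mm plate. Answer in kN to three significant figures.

Per bolt r_n = 1.5 l_c t F_u ≤ 3.0 d t F_u; upper limit = 3.0 × 30 × 16 × 410 / 1000 = 590.4 kN.
Edge bolt: l_c = 50 − 33/2 = 33.5 mm → 1.5 × 33.5 × 16 × 410 / 1000 = 329.6 → r_n = 329.6 kN.
Interior bolts: l_c = 110 − 33 = 77 mm → 1.5 × 77 × 16 × 410 / 1000 = 757.7 → r_n = 590.4 kN.
R_n = 2 × 329.6 + 2 × 590.4 = 1840 kN.
Design strength φR_n = 0.75 × 1840 = 1380 kN.

1380 kN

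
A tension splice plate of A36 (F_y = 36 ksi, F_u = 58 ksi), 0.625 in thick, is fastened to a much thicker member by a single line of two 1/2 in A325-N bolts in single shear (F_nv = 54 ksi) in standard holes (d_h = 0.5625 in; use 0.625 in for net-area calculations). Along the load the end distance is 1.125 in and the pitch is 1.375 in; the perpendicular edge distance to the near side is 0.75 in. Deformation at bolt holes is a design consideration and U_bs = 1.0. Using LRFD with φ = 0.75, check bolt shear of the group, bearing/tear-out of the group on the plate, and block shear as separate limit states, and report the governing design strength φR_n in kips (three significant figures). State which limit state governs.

15.9 kips (bolt shear governs)

Bolt shear: A_b = π·0.5²/4 = 0.1963 in²; R_n = 54 × 0.1963 × 2 × 1 = 21.21 kips → 0.75 × 21.21 = 15.9 kips.
Bearing: edge l_c = 0.8438, r_n = 36.7 kips; interior l_c = 0.8125, r_n = 35.34 kips; R_n = 36.7 + 1·35.34 = 72.05 kips → 54 kips.
Block shear: A_gv = 1.562, A_nv = 0.9766, A_nt = 0.2734 in²; R_n = min(0.6F_uA_nv, 0.6F_yA_gv) + U_bs·F_u·A_nt = 49.61 kips → 37.2 kips.
Bolt shear governs: 15.9 kips.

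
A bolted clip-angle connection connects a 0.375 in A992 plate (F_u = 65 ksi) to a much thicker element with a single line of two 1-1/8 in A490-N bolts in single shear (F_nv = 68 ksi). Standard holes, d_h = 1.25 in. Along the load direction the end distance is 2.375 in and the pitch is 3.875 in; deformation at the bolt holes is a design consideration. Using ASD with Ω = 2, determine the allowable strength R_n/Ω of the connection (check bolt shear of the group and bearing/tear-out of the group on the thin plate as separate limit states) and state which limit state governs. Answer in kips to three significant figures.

Bolt shear: A_b = π·1.125²/4 = 0.994 in²; R_n = 68 × 0.994 × 2 × 1 = 135.2 kips → 135.2 / 2 = 67.6 kips.
Bearing (1.2 l_c t F_u ≤ 2.4 d t F_u): upper limit = 2.4·1.125·0.375·65 = 65.81 kips.
  Edge l_c = 2.375 − 1.25/2 = 1.75 → r_n = 51.19 kips; interior l_c = 3.875 − 1.25 = 2.625 → r_n = 65.81 kips.
  R_n,bearing = 1·51.19 + 1·65.81 = 117 kips → 117 / 2 = 58.5 kips.
Bearing governs: 58.5 kips.

58.5 kips (bearing governs)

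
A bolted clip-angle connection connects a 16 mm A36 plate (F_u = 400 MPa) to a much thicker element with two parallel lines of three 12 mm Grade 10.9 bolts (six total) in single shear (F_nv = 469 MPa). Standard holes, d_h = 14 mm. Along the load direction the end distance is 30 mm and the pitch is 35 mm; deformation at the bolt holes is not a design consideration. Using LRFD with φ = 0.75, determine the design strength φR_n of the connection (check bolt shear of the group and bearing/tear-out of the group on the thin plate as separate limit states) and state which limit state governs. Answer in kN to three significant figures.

239 kN (bolt shear governs)

Bolt shear: A_b = π·12²/4 = 113.1 mm²; R_n = 469 × 113.1 × 6 × 1 / 1000 = 318.3 kN → 0.75 × 318.3 = 239 kN.
Bearing (1.5 l_c t F_u ≤ 3.0 d t F_u): upper limit = 3.0·12·16·400 / 1000 = 230.4 kN.
  Edge l_c = 30 − 14/2 = 23 → r_n = 220.8 kN; interior l_c = 35 − 14 = 21 → r_n = 201.6 kN.
  R_n,bearing = 2·220.8 + 4·201.6 = 1248 kN → 0.75 × 1248 = 936 kN.
Bolt shear governs: 239 kN.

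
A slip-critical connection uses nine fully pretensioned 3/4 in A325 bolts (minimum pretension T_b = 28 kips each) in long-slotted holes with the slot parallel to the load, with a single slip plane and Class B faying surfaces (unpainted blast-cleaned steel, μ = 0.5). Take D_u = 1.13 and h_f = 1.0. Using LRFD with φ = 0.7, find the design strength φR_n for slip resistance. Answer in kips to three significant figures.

R_n = μ · D_u · h_f · T_b · n_s · n_b = 0.5 × 1.13 × 1.0 × 28 × 1 × 9 = 142.4 kips.
Design strength φR_n = 0.7 × 142.4 = 99.7 kips.

99.7 kips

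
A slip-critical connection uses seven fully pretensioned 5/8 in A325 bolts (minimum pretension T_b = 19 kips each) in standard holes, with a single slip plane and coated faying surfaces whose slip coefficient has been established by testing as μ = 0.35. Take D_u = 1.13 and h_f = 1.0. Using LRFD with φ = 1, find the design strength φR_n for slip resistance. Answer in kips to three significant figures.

R_n = μ · D_u · h_f · T_b · n_s · n_b = 0.35 × 1.13 × 1.0 × 19 × 1 × 7 = 52.6 kips.
Design strength φR_n = 1 × 52.6 = 52.6 kips.

52.6 kips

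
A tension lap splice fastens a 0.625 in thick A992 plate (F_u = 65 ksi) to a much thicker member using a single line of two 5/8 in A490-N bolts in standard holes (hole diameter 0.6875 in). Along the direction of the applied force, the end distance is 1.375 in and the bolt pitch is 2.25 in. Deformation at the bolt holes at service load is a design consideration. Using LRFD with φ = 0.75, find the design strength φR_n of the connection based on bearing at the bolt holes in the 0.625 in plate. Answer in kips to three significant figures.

83.4 kips

Per bolt r_n = 1.2 l_c t F_u ≤ 2.4 d t F_u; upper limit = 2.4 × 0.625 × 0.625 × 65 = 60.94 kips.
Edge bolt: l_c = 1.375 − 0.6875/2 = 1.031 in → 1.2 × 1.031 × 0.625 × 65 = 50.27 → r_n = 50.27 kips.
Interior bolts: l_c = 2.25 − 0.6875 = 1.562 in → 1.2 × 1.562 × 0.625 × 65 = 76.17 → r_n = 60.94 kips.
R_n = 1 × 50.27 + 1 × 60.94 = 111.2 kips.
Design strength φR_n = 0.75 × 111.2 = 83.4 kips.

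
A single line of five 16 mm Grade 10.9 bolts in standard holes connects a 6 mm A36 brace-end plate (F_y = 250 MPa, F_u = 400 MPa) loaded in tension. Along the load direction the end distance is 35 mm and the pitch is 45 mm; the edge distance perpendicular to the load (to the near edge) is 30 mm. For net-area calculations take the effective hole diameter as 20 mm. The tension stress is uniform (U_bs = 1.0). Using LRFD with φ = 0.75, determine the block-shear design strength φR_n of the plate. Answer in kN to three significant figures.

Shear plane L_v = 35 + 4·45 = 215 mm; A_gv = 215 × 6 = 1290 mm².
A_nv = (215 − 4.5·20) × 6 = 750 mm².
A_nt = (30 − 0.5·20) × 6 = 120 mm².
0.6 F_u A_nv = 180 kN; 0.6 F_y A_gv = 193.5 kN → shear rupture governs the shear term.
R_n = 180 + 1.0 × 400 × 120 / 1000 = 228 kN.
Design strength φR_n = 0.75 × 228 = 171 kN.

171 kN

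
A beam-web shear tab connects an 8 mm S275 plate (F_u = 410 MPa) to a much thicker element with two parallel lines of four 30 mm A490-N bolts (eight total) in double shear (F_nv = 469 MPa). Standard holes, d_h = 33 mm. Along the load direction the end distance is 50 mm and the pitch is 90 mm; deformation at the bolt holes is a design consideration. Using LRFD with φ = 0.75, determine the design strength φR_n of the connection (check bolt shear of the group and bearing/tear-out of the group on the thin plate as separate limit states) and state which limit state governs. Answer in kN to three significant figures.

Bolt shear: A_b = π·30²/4 = 706.9 mm²; R_n = 469 × 706.9 × 8 × 2 / 1000 = 5304 kN → 0.75 × 5304 = 3980 kN.
Bearing (1.2 l_c t F_u ≤ 2.4 d t F_u): upper limit = 2.4·30·8·410 / 1000 = 236.2 kN.
  Edge l_c = 50 − 33/2 = 33.5 → r_n = 131.9 kN; interior l_c = 90 − 33 = 57 → r_n = 224.4 kN.
  R_n,bearing = 2·131.9 + 6·224.4 = 1610 kN → 0.75 × 1610 = 1210 kN.
Bearing governs: 1210 kN.

1210 kN (bearing governs)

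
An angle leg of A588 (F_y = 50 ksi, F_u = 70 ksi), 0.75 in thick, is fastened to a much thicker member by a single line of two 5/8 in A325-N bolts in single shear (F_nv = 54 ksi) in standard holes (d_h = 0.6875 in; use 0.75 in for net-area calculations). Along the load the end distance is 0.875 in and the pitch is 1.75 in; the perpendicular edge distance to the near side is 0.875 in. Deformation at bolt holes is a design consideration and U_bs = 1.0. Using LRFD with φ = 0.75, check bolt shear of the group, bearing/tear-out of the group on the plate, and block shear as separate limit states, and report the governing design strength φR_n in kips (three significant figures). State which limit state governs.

24.9 kips (bolt shear governs)

Bolt shear: A_b = π·0.625²/4 = 0.3068 in²; R_n = 54 × 0.3068 × 2 × 1 = 33.13 kips → 0.75 × 33.13 = 24.9 kips.
Bearing: edge l_c = 0.5312, r_n = 33.47 kips; interior l_c = 1.062, r_n = 66.94 kips; R_n = 33.47 + 1·66.94 = 100.4 kips → 75.3 kips.
Block shear: A_gv = 1.969, A_nv = 1.125, A_nt = 0.375 in²; R_n = min(0.6F_uA_nv, 0.6F_yA_gv) + U_bs·F_u·A_nt = 73.5 kips → 55.1 kips.
Bolt shear governs: 24.9 kips.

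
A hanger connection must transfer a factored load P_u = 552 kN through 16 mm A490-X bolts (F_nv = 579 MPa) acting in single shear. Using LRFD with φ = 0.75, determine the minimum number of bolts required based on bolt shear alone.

A_b = π·16²/4 = 201.1 mm².
Per-bolt design strength φR_n = 0.75 × 579 × 201.1 × 1 / 1000 = 87.31 kN.
n ≥ 552 / 87.31 = 6.322 → use 7 bolts.

7 bolts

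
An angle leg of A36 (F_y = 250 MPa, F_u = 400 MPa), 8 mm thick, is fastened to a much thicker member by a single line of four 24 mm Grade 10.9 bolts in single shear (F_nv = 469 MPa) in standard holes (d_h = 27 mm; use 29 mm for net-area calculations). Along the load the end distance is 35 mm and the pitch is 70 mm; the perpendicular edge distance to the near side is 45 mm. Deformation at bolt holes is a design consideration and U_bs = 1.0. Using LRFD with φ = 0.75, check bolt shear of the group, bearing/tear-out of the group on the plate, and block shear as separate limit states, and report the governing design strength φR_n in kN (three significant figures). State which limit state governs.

Bolt shear: A_b = π·24²/4 = 452.4 mm²; R_n = 469 × 452.4 × 4 × 1 / 1000 = 848.7 kN → 0.75 × 848.7 = 637 kN.
Bearing: edge l_c = 21.5, r_n = 82.56 kN; interior l_c = 43, r_n = 165.1 kN; R_n = 82.56 + 3·165.1 = 577.9 kN → 433 kN.
Block shear: A_gv = 1960, A_nv = 1148, A_nt = 244 mm²; R_n = min(0.6F_uA_nv, 0.6F_yA_gv) + U_bs·F_u·A_nt = 373.1 kN → 280 kN.
Block shear governs: 280 kN.

280 kN (block shear governs)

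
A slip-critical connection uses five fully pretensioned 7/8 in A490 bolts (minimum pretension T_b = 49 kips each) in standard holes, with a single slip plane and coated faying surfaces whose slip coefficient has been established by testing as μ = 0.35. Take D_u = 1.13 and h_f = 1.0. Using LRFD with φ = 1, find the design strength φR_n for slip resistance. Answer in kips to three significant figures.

96.9 kips

R_n = μ · D_u · h_f · T_b · n_s · n_b = 0.35 × 1.13 × 1.0 × 49 × 1 × 5 = 96.9 kips.
Design strength φR_n = 1 × 96.9 = 96.9 kips.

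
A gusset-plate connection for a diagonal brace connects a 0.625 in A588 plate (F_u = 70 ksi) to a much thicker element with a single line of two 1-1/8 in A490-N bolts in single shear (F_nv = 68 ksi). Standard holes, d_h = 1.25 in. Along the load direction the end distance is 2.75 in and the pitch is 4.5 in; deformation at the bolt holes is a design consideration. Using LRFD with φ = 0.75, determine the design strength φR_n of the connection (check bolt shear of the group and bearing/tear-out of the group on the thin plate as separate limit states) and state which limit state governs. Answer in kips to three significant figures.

101 kips (bolt shear governs)

Bolt shear: A_b = π·1.125²/4 = 0.994 in²; R_n = 68 × 0.994 × 2 × 1 = 135.2 kips → 0.75 × 135.2 = 101 kips.
Bearing (1.2 l_c t F_u ≤ 2.4 d t F_u): upper limit = 2.4·1.125·0.625·70 = 118.1 kips.
  Edge l_c = 2.75 − 1.25/2 = 2.125 → r_n = 111.6 kips; interior l_c = 4.5 − 1.25 = 3.25 → r_n = 118.1 kips.
  R_n,bearing = 1·111.6 + 1·118.1 = 229.7 kips → 0.75 × 229.7 = 172 kips.
Bolt shear governs: 101 kips.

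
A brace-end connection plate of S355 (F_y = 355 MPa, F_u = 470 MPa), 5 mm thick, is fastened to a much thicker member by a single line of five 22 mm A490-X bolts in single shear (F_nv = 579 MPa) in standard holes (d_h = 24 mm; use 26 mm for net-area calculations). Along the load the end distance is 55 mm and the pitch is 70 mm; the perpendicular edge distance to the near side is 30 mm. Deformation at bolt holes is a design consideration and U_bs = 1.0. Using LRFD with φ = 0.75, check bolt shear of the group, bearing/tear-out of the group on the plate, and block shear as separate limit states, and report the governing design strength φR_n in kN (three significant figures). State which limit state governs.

Bolt shear: A_b = π·22²/4 = 380.1 mm²; R_n = 579 × 380.1 × 5 × 1 / 1000 = 1100 kN → 0.75 × 1100 = 825 kN.
Bearing: edge l_c = 43, r_n = 121.3 kN; interior l_c = 46, r_n = 124.1 kN; R_n = 121.3 + 4·124.1 = 617.6 kN → 463 kN.
Block shear: A_gv = 1675, A_nv = 1090, A_nt = 85 mm²; R_n = min(0.6F_uA_nv, 0.6F_yA_gv) + U_bs·F_u·A_nt = 347.3 kN → 260 kN.
Block shear governs: 260 kN.

260 kN (block shear governs)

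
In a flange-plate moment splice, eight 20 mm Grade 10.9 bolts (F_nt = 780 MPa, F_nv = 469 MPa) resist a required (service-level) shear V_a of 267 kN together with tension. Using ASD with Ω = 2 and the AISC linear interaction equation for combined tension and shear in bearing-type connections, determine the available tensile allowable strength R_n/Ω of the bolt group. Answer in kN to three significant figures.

A_b = π·20²/4 = 314.2 mm²; f_rv = 267 × 1000 / (8 × 314.2) = 106.2 MPa.
F'_nt = 1.3 F_nt − (Ω F_nt / F_nv) f_rv = 1.3·780 − (2·780/469)·106.2 = 660.6 MPa, capped at F_nt → F'_nt = 660.6 MPa.
R_n = F'_nt · A_b · n = 660.6 × 314.2 × 8 / 1000 = 1660 kN.
Allowable strength R_n/Ω = 1660 / 2 = 830 kN.

830 kN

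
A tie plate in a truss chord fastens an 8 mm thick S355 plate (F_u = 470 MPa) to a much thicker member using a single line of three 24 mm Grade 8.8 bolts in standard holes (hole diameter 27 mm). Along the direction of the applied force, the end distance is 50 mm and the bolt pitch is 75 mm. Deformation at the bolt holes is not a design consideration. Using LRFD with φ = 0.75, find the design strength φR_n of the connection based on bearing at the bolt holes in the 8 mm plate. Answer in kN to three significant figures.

560 kN

Per bolt r_n = 1.5 l_c t F_u ≤ 3.0 d t F_u; upper limit = 3.0 × 24 × 8 × 470 / 1000 = 270.7 kN.
Edge bolt: l_c = 50 − 27/2 = 36.5 mm → 1.5 × 36.5 × 8 × 470 / 1000 = 205.9 → r_n = 205.9 kN.
Interior bolts: l_c = 75 − 27 = 48 mm → 1.5 × 48 × 8 × 470 / 1000 = 270.7 → r_n = 270.7 kN.
R_n = 1 × 205.9 + 2 × 270.7 = 747.3 kN.
Design strength φR_n = 0.75 × 747.3 = 560 kN.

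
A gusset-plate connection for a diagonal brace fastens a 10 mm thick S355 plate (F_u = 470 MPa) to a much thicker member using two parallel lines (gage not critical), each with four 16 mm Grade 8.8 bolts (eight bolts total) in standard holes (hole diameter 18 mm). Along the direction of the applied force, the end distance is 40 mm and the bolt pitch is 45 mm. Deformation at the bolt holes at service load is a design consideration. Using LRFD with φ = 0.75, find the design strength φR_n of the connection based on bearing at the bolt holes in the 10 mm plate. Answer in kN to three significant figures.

Per bolt r_n = 1.2 l_c t F_u ≤ 2.4 d t F_u; upper limit = 2.4 × 16 × 10 × 470 / 1000 = 180.5 kN.
Edge bolt: l_c = 40 − 18/2 = 31 mm → 1.2 × 31 × 10 × 470 / 1000 = 174.8 → r_n = 174.8 kN.
Interior bolts: l_c = 45 − 18 = 27 mm → 1.2 × 27 × 10 × 470 / 1000 = 152.3 → r_n = 152.3 kN.
R_n = 2 × 174.8 + 6 × 152.3 = 1263 kN.
Design strength φR_n = 0.75 × 1263 = 948 kN.

948 kN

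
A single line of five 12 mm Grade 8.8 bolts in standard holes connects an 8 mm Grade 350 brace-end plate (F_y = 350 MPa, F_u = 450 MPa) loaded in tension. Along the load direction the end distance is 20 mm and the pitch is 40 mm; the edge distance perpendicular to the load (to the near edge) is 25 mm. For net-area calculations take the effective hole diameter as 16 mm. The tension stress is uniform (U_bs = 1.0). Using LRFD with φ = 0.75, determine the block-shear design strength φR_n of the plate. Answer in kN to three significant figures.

221 kN

Shear plane L_v = 20 + 4·40 = 180 mm; A_gv = 180 × 8 = 1440 mm².
A_nv = (180 − 4.5·16) × 8 = 864 mm².
A_nt = (25 − 0.5·16) × 8 = 136 mm².
0.6 F_u A_nv = 233.3 kN; 0.6 F_y A_gv = 302.4 kN → shear rupture governs the shear term.
R_n = 233.3 + 1.0 × 450 × 136 / 1000 = 294.5 kN.
Design strength φR_n = 0.75 × 294.5 = 221 kN.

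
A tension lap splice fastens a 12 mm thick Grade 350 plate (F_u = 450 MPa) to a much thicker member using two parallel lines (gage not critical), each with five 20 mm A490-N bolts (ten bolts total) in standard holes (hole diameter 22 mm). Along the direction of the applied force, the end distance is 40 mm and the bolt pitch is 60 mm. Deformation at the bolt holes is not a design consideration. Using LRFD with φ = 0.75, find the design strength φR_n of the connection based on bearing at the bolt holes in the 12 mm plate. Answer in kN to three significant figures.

Per bolt r_n = 1.5 l_c t F_u ≤ 3.0 d t F_u; upper limit = 3.0 × 20 × 12 × 450 / 1000 = 324 kN.
Edge bolt: l_c = 40 − 22/2 = 29 mm → 1.5 × 29 × 12 × 450 / 1000 = 234.9 → r_n = 234.9 kN.
Interior bolts: l_c = 60 − 22 = 38 mm → 1.5 × 38 × 12 × 450 / 1000 = 307.8 → r_n = 307.8 kN.
R_n = 2 × 234.9 + 8 × 307.8 = 2932 kN.
Design strength φR_n = 0.75 × 2932 = 2200 kN.

2200 kN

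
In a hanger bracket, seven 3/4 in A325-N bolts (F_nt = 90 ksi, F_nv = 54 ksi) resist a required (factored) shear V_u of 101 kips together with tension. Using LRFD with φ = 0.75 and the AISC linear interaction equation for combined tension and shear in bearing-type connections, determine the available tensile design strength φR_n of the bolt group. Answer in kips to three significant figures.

A_b = π·0.75²/4 = 0.4418 in²; f_rv = 101 / (7 × 0.4418) = 32.66 ksi.
F'_nt = 1.3 F_nt − (F_nt / φF_nv) f_rv = 1.3·90 − (90/(0.75·54))·32.66 = 44.42 ksi, capped at F_nt → F'_nt = 44.42 ksi.
R_n = F'_nt · A_b · n = 44.42 × 0.4418 × 7 = 137.4 kips.
Design strength φR_n = 0.75 × 137.4 = 103 kips.

103 kips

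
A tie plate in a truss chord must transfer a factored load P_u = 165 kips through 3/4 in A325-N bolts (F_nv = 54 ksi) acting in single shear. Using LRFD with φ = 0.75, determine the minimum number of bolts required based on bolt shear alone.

A_b = π·0.75²/4 = 0.4418 in².
Per-bolt design strength φR_n = 0.75 × 54 × 0.4418 × 1 = 17.89 kips.
n ≥ 165 / 17.89 = 9.222 → use 10 bolts.

10 bolts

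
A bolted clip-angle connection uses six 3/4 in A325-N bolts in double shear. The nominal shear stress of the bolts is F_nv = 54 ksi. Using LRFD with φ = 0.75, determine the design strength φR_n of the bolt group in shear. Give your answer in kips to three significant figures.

215 kips

A_b = π × 0.75² / 4 = 0.4418 in².
R_n = F_nv · A_b · n · n_s = 54 × 0.4418 × 6 × 2 = 286.3 kips.
Design strength φR_n = 0.75 × 286.3 = 215 kips.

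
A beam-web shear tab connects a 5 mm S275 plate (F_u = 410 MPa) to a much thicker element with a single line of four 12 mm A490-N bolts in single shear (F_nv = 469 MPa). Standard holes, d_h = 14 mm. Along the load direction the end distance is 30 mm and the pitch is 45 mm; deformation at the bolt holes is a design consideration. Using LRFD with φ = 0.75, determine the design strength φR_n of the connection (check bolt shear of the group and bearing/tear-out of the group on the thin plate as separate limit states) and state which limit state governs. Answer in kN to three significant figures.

159 kN (bolt shear governs)

Bolt shear: A_b = π·12²/4 = 113.1 mm²; R_n = 469 × 113.1 × 4 × 1 / 1000 = 212.2 kN → 0.75 × 212.2 = 159 kN.
Bearing (1.2 l_c t F_u ≤ 2.4 d t F_u): upper limit = 2.4·12·5·410 / 1000 = 59.04 kN.
  Edge l_c = 30 − 14/2 = 23 → r_n = 56.58 kN; interior l_c = 45 − 14 = 31 → r_n = 59.04 kN.
  R_n,bearing = 1·56.58 + 3·59.04 = 233.7 kN → 0.75 × 233.7 = 175 kN.
Bolt shear governs: 159 kN.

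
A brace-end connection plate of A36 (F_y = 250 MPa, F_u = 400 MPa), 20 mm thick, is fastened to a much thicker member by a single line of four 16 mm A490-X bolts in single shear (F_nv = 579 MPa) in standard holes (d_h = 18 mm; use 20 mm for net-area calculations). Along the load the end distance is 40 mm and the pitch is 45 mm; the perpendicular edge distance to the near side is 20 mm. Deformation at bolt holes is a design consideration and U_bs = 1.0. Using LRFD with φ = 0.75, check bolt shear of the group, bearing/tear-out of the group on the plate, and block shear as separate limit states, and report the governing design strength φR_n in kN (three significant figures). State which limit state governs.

349 kN (bolt shear governs)

Bolt shear: A_b = π·16²/4 = 201.1 mm²; R_n = 579 × 201.1 × 4 × 1 / 1000 = 465.7 kN → 0.75 × 465.7 = 349 kN.
Bearing: edge l_c = 31, r_n = 297.6 kN; interior l_c = 27, r_n = 259.2 kN; R_n = 297.6 + 3·259.2 = 1075 kN → 806 kN.
Block shear: A_gv = 3500, A_nv = 2100, A_nt = 200 mm²; R_n = min(0.6F_uA_nv, 0.6F_yA_gv) + U_bs·F_u·A_nt = 584 kN → 438 kN.
Bolt shear governs: 349 kN.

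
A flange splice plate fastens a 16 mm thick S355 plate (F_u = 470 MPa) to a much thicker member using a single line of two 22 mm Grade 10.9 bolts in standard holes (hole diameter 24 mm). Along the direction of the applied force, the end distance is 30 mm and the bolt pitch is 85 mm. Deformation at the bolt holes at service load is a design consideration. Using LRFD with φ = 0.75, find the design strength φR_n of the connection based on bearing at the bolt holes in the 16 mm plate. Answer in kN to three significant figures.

420 kN

Per bolt r_n = 1.2 l_c t F_u ≤ 2.4 d t F_u; upper limit = 2.4 × 22 × 16 × 470 / 1000 = 397.1 kN.
Edge bolt: l_c = 30 − 24/2 = 18 mm → 1.2 × 18 × 16 × 470 / 1000 = 162.4 → r_n = 162.4 kN.
Interior bolts: l_c = 85 − 24 = 61 mm → 1.2 × 61 × 16 × 470 / 1000 = 550.5 → r_n = 397.1 kN.
R_n = 1 × 162.4 + 1 × 397.1 = 559.5 kN.
Design strength φR_n = 0.75 × 559.5 = 420 kN.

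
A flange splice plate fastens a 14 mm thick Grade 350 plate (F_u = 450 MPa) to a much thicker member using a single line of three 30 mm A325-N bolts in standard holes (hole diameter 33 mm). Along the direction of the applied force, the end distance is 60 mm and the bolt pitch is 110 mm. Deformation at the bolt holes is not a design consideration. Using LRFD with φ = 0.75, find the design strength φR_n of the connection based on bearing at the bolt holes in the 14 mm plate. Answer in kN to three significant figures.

Per bolt r_n = 1.5 l_c t F_u ≤ 3.0 d t F_u; upper limit = 3.0 × 30 × 14 × 450 / 1000 = 567 kN.
Edge bolt: l_c = 60 − 33/2 = 43.5 mm → 1.5 × 43.5 × 14 × 450 / 1000 = 411.1 → r_n = 411.1 kN.
Interior bolts: l_c = 110 − 33 = 77 mm → 1.5 × 77 × 14 × 450 / 1000 = 727.6 → r_n = 567 kN.
R_n = 1 × 411.1 + 2 × 567 = 1545 kN.
Design strength φR_n = 0.75 × 1545 = 1160 kN.

1160 kN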